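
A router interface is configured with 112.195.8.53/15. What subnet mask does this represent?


/15 means 15 network bits, 17 host bits
Binary: 11111111111111100000000000000000
Mask: 255.254.0.0


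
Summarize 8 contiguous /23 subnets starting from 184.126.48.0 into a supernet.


Original prefix: /23
Number of subnets: 8 = 2^3
New prefix = 23 - 3 = 20
Supernet: 184.126.48.0/20


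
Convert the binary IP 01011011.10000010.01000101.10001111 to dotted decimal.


01011011 = 91
10000010 = 130
01000101 = 69
10001111 = 143
IP: 91.130.69.143


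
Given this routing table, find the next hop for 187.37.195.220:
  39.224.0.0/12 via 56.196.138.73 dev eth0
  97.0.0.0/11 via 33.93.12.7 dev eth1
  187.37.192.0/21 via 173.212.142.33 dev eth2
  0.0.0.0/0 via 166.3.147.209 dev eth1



Longest prefix match for 187.37.195.220:
  /12 39.224.0.0: no
  /11 97.0.0.0: no
  /21 187.37.192.0: MATCH
  /0 0.0.0.0: MATCH
Selected: next-hop 173.212.142.33 via eth2 (matched /21)


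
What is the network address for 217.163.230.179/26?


IP:   11011001.10100011.11100110.10110011
Mask: 11111111.11111111.11111111.11000000
AND operation:
Net:  11011001.10100011.11100110.10000000
Network: 217.163.230.128/26


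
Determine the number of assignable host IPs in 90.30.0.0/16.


Host bits = 32 - 16 = 16
Total addresses = 2^16 = 65536
Usable = total - 2 (network and broadcast)
Usable hosts: 65534


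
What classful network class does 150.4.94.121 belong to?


First octet: 150
Binary: 10010110
10xxxxxx -> Class B (128-191)
Class B, default mask 255.255.0.0 (/16)


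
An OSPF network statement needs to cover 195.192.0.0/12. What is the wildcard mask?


Subnet mask: 255.240.0.0
Wildcard = 255.255.255.255 - subnet mask
255 - 255 = 0
255 - 240 = 15
255 - 0 = 255
255 - 0 = 255
Wildcard: 0.15.255.255


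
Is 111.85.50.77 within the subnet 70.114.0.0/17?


Subnet network: 70.114.0.0
Test IP AND mask: 111.85.0.0
No, 111.85.50.77 is not in 70.114.0.0/17


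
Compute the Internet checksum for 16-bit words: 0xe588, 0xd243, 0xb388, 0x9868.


Sum all words (with carry folding):
+ 0xe588 = 0xe588
+ 0xd243 = 0xb7cc
+ 0xb388 = 0x6b55
+ 0x9868 = 0x03be
One's complement: ~0x03be
Checksum = 0xfc41


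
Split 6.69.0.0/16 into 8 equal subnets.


New prefix = 16 + 3 = 19
Each subnet has 8192 addresses
  6.69.0.0/19
  6.69.32.0/19
  6.69.64.0/19
  6.69.96.0/19
  6.69.128.0/19
  6.69.160.0/19
  6.69.192.0/19
  6.69.224.0/19
Subnets: 6.69.0.0/19, 6.69.32.0/19, 6.69.64.0/19, 6.69.96.0/19, 6.69.128.0/19, 6.69.160.0/19, 6.69.192.0/19, 6.69.224.0/19


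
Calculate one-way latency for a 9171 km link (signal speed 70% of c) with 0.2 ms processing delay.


Speed = 0.7 * 3e5 km/s = 210000 km/s
Propagation delay = 9171 / 210000 = 0.0437 s = 43.6714 ms
Processing delay = 0.2 ms
Total one-way latency = 43.8714 ms


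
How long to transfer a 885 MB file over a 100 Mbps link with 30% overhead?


Effective throughput = 100 * (1 - 30/100) = 70 Mbps
File size in Mb = 885 * 8 = 7080 Mb
Time = 7080 / 70
Time = 101.1429 seconds


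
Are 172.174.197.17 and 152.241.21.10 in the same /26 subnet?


Mask: 255.255.255.192
172.174.197.17 AND mask = 172.174.197.0
152.241.21.10 AND mask = 152.241.21.0
No, different subnets (172.174.197.0 vs 152.241.21.0)


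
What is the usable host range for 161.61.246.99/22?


Network: 161.61.244.0
Broadcast: 161.61.247.255
First usable = network + 1
Last usable = broadcast - 1
Range: 161.61.244.1 to 161.61.247.254


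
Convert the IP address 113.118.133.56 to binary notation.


113 = 01110001
118 = 01110110
133 = 10000101
56 = 00111000
Binary: 01110001.01110110.10000101.00111000


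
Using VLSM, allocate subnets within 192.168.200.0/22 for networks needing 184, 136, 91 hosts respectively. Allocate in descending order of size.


184 hosts -> /24 (254 usable): 192.168.200.0/24
136 hosts -> /24 (254 usable): 192.168.201.0/24
91 hosts -> /25 (126 usable): 192.168.202.0/25
Allocation: 192.168.200.0/24 (184 hosts, 254 usable); 192.168.201.0/24 (136 hosts, 254 usable); 192.168.202.0/25 (91 hosts, 126 usable)


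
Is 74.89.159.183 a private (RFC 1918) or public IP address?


RFC 1918 private ranges:
  10.0.0.0/8 (10.0.0.0 - 10.255.255.255)
  172.16.0.0/12 (172.16.0.0 - 172.31.255.255)
  192.168.0.0/16 (192.168.0.0 - 192.168.255.255)
Public (not in any RFC 1918 range)


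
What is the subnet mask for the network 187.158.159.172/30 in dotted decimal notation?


/30 means 30 network bits, 2 host bits
Binary: 11111111111111111111111111111100
Mask: 255.255.255.252


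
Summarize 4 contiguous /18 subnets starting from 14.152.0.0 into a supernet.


Original prefix: /18
Number of subnets: 4 = 2^2
New prefix = 18 - 2 = 16
Supernet: 14.152.0.0/16


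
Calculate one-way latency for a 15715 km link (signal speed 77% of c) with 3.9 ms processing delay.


Speed = 0.77 * 3e5 km/s = 231000 km/s
Propagation delay = 15715 / 231000 = 0.068 s = 68.0303 ms
Processing delay = 3.9 ms
Total one-way latency = 71.9303 ms


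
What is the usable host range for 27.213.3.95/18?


Network: 27.213.0.0
Broadcast: 27.213.63.255
First usable = network + 1
Last usable = broadcast - 1
Range: 27.213.0.1 to 27.213.63.254


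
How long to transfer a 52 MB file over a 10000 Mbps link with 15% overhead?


Effective throughput = 10000 * (1 - 15/100) = 8500 Mbps
File size in Mb = 52 * 8 = 416 Mb
Time = 416 / 8500
Time = 0.0489 seconds


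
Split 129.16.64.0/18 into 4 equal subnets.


New prefix = 18 + 2 = 20
Each subnet has 4096 addresses
  129.16.64.0/20
  129.16.80.0/20
  129.16.96.0/20
  129.16.112.0/20
Subnets: 129.16.64.0/20, 129.16.80.0/20, 129.16.96.0/20, 129.16.112.0/20


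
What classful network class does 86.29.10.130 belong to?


First octet: 86
Binary: 01010110
0xxxxxxx -> Class A (1-126)
Class A, default mask 255.0.0.0 (/8)


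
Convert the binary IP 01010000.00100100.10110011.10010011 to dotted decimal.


01010000 = 80
00100100 = 36
10110011 = 179
10010011 = 147
IP: 80.36.179.147


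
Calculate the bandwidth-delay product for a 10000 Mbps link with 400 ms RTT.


BDP = bandwidth * RTT
= 10000 Mbps * 400 ms
= 10000 * 1e6 * 400 / 1000 bits
= 4000000000 bits
= 500000000 bytes
= 488281.25 KB
BDP = 4000000000 bits (500000000 bytes)


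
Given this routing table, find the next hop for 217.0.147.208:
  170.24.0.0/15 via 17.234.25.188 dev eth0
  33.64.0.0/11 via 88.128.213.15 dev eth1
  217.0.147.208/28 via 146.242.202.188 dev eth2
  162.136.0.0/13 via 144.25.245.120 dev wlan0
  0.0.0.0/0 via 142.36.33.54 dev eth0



Longest prefix match for 217.0.147.208:
  /15 170.24.0.0: no
  /11 33.64.0.0: no
  /28 217.0.147.208: MATCH
  /13 162.136.0.0: no
  /0 0.0.0.0: MATCH
Selected: next-hop 146.242.202.188 via eth2 (matched /28)


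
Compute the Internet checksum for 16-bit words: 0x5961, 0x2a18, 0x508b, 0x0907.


Sum all words (with carry folding):
+ 0x5961 = 0x5961
+ 0x2a18 = 0x8379
+ 0x508b = 0xd404
+ 0x0907 = 0xdd0b
One's complement: ~0xdd0b
Checksum = 0x22f4


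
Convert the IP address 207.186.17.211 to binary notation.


207 = 11001111
186 = 10111010
17 = 00010001
211 = 11010011
Binary: 11001111.10111010.00010001.11010011


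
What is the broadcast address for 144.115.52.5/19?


Network: 144.115.32.0/19
Host bits = 13
Set all host bits to 1:
Broadcast: 144.115.63.255


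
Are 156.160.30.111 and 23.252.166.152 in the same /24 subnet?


Mask: 255.255.255.0
156.160.30.111 AND mask = 156.160.30.0
23.252.166.152 AND mask = 23.252.166.0
No, different subnets (156.160.30.0 vs 23.252.166.0)


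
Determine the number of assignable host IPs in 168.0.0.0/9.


Host bits = 32 - 9 = 23
Total addresses = 2^23 = 8388608
Usable = total - 2 (network and broadcast)
Usable hosts: 8388606


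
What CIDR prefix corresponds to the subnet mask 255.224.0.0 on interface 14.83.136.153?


Binary: 11111111.11100000.00000000.00000000
Count leading 1s
Prefix: /11


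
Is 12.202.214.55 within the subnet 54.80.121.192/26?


Subnet network: 54.80.121.192
Test IP AND mask: 12.202.214.0
No, 12.202.214.55 is not in 54.80.121.192/26


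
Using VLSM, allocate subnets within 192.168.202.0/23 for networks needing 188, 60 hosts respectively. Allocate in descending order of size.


188 hosts -> /24 (254 usable): 192.168.202.0/24
60 hosts -> /26 (62 usable): 192.168.203.0/26
Allocation: 192.168.202.0/24 (188 hosts, 254 usable); 192.168.203.0/26 (60 hosts, 62 usable)


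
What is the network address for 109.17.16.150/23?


IP:   01101101.00010001.00010000.10010110
Mask: 11111111.11111111.11111110.00000000
AND operation:
Net:  01101101.00010001.00010000.00000000
Network: 109.17.16.0/23


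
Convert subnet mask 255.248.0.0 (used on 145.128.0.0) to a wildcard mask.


Subnet mask: 255.248.0.0
Wildcard = 255.255.255.255 - subnet mask
255 - 255 = 0
255 - 248 = 7
255 - 0 = 255
255 - 0 = 255
Wildcard: 0.7.255.255


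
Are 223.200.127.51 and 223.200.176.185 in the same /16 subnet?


Mask: 255.255.0.0
223.200.127.51 AND mask = 223.200.0.0
223.200.176.185 AND mask = 223.200.0.0
Yes, same subnet (223.200.0.0)


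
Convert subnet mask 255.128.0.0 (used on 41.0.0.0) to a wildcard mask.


Subnet mask: 255.128.0.0
Wildcard = 255.255.255.255 - subnet mask
255 - 255 = 0
255 - 128 = 127
255 - 0 = 255
255 - 0 = 255
Wildcard: 0.127.255.255


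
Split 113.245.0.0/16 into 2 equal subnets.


New prefix = 16 + 1 = 17
Each subnet has 32768 addresses
  113.245.0.0/17
  113.245.128.0/17
Subnets: 113.245.0.0/17, 113.245.128.0/17


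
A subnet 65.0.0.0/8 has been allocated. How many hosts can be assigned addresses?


Host bits = 32 - 8 = 24
Total addresses = 2^24 = 16777216
Usable = total - 2 (network and broadcast)
Usable hosts: 16777214


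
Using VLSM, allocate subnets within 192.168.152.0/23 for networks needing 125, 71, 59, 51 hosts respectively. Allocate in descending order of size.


125 hosts -> /25 (126 usable): 192.168.152.0/25
71 hosts -> /25 (126 usable): 192.168.152.128/25
59 hosts -> /26 (62 usable): 192.168.153.0/26
51 hosts -> /26 (62 usable): 192.168.153.64/26
Allocation: 192.168.152.0/25 (125 hosts, 126 usable); 192.168.152.128/25 (71 hosts, 126 usable); 192.168.153.0/26 (59 hosts, 62 usable); 192.168.153.64/26 (51 hosts, 62 usable)


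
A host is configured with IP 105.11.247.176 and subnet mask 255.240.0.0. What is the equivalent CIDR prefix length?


Binary: 11111111.11110000.00000000.00000000
Count leading 1s
Prefix: /12


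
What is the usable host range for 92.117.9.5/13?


Network: 92.112.0.0
Broadcast: 92.119.255.255
First usable = network + 1
Last usable = broadcast - 1
Range: 92.112.0.1 to 92.119.255.254


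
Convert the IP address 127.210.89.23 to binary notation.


127 = 01111111
210 = 11010010
89 = 01011001
23 = 00010111
Binary: 01111111.11010010.01011001.00010111


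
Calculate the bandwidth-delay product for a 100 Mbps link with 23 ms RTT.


BDP = bandwidth * RTT
= 100 Mbps * 23 ms
= 100 * 1e6 * 23 / 1000 bits
= 2300000 bits
= 287500 bytes
= 280.7617 KB
BDP = 2300000 bits (287500 bytes)


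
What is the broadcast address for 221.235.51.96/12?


Network: 221.224.0.0/12
Host bits = 20
Set all host bits to 1:
Broadcast: 221.239.255.255


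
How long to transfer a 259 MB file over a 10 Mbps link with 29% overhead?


Effective throughput = 10 * (1 - 29/100) = 7.1 Mbps
File size in Mb = 259 * 8 = 2072 Mb
Time = 2072 / 7.1
Time = 291.831 seconds


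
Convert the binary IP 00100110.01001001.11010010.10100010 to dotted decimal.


00100110 = 38
01001001 = 73
11010010 = 210
10100010 = 162
IP: 38.73.210.162


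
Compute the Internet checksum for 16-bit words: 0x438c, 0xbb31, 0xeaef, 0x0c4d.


Sum all words (with carry folding):
+ 0x438c = 0x438c
+ 0xbb31 = 0xfebd
+ 0xeaef = 0xe9ad
+ 0x0c4d = 0xf5fa
One's complement: ~0xf5fa
Checksum = 0x0a05


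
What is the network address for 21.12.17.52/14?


IP:   00010101.00001100.00010001.00110100
Mask: 11111111.11111100.00000000.00000000
AND operation:
Net:  00010101.00001100.00000000.00000000
Network: 21.12.0.0/14


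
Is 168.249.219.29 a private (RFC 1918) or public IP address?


RFC 1918 private ranges:
  10.0.0.0/8 (10.0.0.0 - 10.255.255.255)
  172.16.0.0/12 (172.16.0.0 - 172.31.255.255)
  192.168.0.0/16 (192.168.0.0 - 192.168.255.255)
Public (not in any RFC 1918 range)


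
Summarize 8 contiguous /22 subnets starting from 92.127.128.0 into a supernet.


Original prefix: /22
Number of subnets: 8 = 2^3
New prefix = 22 - 3 = 19
Supernet: 92.127.128.0/19


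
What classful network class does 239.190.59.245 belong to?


First octet: 239
Binary: 11101111
1110xxxx -> Class D (224-239)
Class D (multicast), default mask N/A


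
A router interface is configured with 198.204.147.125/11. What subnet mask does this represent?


/11 means 11 network bits, 21 host bits
Binary: 11111111111000000000000000000000
Mask: 255.224.0.0


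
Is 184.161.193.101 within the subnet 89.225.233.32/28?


Subnet network: 89.225.233.32
Test IP AND mask: 184.161.193.96
No, 184.161.193.101 is not in 89.225.233.32/28


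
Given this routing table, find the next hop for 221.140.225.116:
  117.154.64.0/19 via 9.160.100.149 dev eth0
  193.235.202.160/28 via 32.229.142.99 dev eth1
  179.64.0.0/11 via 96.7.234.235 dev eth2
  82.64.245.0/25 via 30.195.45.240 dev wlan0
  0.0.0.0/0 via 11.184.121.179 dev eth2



Longest prefix match for 221.140.225.116:
  /19 117.154.64.0: no
  /28 193.235.202.160: no
  /11 179.64.0.0: no
  /25 82.64.245.0: no
  /0 0.0.0.0: MATCH
Selected: next-hop 11.184.121.179 via eth2 (matched /0)


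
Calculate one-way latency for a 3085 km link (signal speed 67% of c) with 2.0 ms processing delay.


Speed = 0.67 * 3e5 km/s = 201000 km/s
Propagation delay = 3085 / 201000 = 0.0153 s = 15.3483 ms
Processing delay = 2.0 ms
Total one-way latency = 17.3483 ms


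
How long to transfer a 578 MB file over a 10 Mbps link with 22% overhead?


Effective throughput = 10 * (1 - 22/100) = 7.8 Mbps
File size in Mb = 578 * 8 = 4624 Mb
Time = 4624 / 7.8
Time = 592.8205 seconds


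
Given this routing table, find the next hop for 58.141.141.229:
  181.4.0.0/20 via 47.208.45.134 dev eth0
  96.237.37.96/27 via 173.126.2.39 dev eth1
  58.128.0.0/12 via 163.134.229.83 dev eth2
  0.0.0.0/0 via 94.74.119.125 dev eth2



Longest prefix match for 58.141.141.229:
  /20 181.4.0.0: no
  /27 96.237.37.96: no
  /12 58.128.0.0: MATCH
  /0 0.0.0.0: MATCH
Selected: next-hop 163.134.229.83 via eth2 (matched /12)


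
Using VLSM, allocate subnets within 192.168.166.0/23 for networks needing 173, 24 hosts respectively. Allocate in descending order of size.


173 hosts -> /24 (254 usable): 192.168.166.0/24
24 hosts -> /27 (30 usable): 192.168.167.0/27
Allocation: 192.168.166.0/24 (173 hosts, 254 usable); 192.168.167.0/27 (24 hosts, 30 usable)


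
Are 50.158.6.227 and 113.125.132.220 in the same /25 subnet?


Mask: 255.255.255.128
50.158.6.227 AND mask = 50.158.6.128
113.125.132.220 AND mask = 113.125.132.128
No, different subnets (50.158.6.128 vs 113.125.132.128)


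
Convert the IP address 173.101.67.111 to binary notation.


173 = 10101101
101 = 01100101
67 = 01000011
111 = 01101111
Binary: 10101101.01100101.01000011.01101111


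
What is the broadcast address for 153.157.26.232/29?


Network: 153.157.26.232/29
Host bits = 3
Set all host bits to 1:
Broadcast: 153.157.26.239


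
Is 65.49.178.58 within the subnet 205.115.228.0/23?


Subnet network: 205.115.228.0
Test IP AND mask: 65.49.178.0
No, 65.49.178.58 is not in 205.115.228.0/23


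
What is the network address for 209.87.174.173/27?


IP:   11010001.01010111.10101110.10101101
Mask: 11111111.11111111.11111111.11100000
AND operation:
Net:  11010001.01010111.10101110.10100000
Network: 209.87.174.160/27


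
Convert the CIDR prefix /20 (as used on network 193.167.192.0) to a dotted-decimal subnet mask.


/20 means 20 network bits, 12 host bits
Binary: 11111111111111111111000000000000
Mask: 255.255.240.0


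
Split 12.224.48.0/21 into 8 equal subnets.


New prefix = 21 + 3 = 24
Each subnet has 256 addresses
  12.224.48.0/24
  12.224.49.0/24
  12.224.50.0/24
  12.224.51.0/24
  12.224.52.0/24
  12.224.53.0/24
  12.224.54.0/24
  12.224.55.0/24
Subnets: 12.224.48.0/24, 12.224.49.0/24, 12.224.50.0/24, 12.224.51.0/24, 12.224.52.0/24, 12.224.53.0/24, 12.224.54.0/24, 12.224.55.0/24


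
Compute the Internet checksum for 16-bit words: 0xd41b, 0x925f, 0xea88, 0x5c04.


Sum all words (with carry folding):
+ 0xd41b = 0xd41b
+ 0x925f = 0x667b
+ 0xea88 = 0x5104
+ 0x5c04 = 0xad08
One's complement: ~0xad08
Checksum = 0x52f7


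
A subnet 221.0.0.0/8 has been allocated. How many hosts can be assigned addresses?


Host bits = 32 - 8 = 24
Total addresses = 2^24 = 16777216
Usable = total - 2 (network and broadcast)
Usable hosts: 16777214


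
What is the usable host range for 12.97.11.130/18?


Network: 12.97.0.0
Broadcast: 12.97.63.255
First usable = network + 1
Last usable = broadcast - 1
Range: 12.97.0.1 to 12.97.63.254


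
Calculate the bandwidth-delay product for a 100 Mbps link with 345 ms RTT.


BDP = bandwidth * RTT
= 100 Mbps * 345 ms
= 100 * 1e6 * 345 / 1000 bits
= 34500000 bits
= 4312500 bytes
= 4211.4258 KB
BDP = 34500000 bits (4312500 bytes)


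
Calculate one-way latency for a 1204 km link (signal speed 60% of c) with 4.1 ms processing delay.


Speed = 0.6 * 3e5 km/s = 180000 km/s
Propagation delay = 1204 / 180000 = 0.0067 s = 6.6889 ms
Processing delay = 4.1 ms
Total one-way latency = 10.7889 ms


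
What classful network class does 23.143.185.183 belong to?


First octet: 23
Binary: 00010111
0xxxxxxx -> Class A (1-126)
Class A, default mask 255.0.0.0 (/8)


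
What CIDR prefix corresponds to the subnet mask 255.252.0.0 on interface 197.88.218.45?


Binary: 11111111.11111100.00000000.00000000
Count leading 1s
Prefix: /14


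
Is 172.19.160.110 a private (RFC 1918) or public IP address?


RFC 1918 private ranges:
  10.0.0.0/8 (10.0.0.0 - 10.255.255.255)
  172.16.0.0/12 (172.16.0.0 - 172.31.255.255)
  192.168.0.0/16 (192.168.0.0 - 192.168.255.255)
Private (in 172.16.0.0/12)


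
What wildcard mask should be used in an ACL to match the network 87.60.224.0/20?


Subnet mask: 255.255.240.0
Wildcard = 255.255.255.255 - subnet mask
255 - 255 = 0
255 - 255 = 0
255 - 240 = 15
255 - 0 = 255
Wildcard: 0.0.15.255


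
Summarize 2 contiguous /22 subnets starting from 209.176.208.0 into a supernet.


Original prefix: /22
Number of subnets: 2 = 2^1
New prefix = 22 - 1 = 21
Supernet: 209.176.208.0/21


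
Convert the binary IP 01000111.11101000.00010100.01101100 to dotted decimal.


01000111 = 71
11101000 = 232
00010100 = 20
01101100 = 108
IP: 71.232.20.108


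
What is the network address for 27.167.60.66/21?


IP:   00011011.10100111.00111100.01000010
Mask: 11111111.11111111.11111000.00000000
AND operation:
Net:  00011011.10100111.00111000.00000000
Network: 27.167.56.0/21


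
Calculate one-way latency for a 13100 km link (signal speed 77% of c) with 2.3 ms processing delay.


Speed = 0.77 * 3e5 km/s = 231000 km/s
Propagation delay = 13100 / 231000 = 0.0567 s = 56.71 ms
Processing delay = 2.3 ms
Total one-way latency = 59.01 ms


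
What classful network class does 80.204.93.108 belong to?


First octet: 80
Binary: 01010000
0xxxxxxx -> Class A (1-126)
Class A, default mask 255.0.0.0 (/8)


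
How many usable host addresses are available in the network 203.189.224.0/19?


Host bits = 32 - 19 = 13
Total addresses = 2^13 = 8192
Usable = total - 2 (network and broadcast)
Usable hosts: 8190


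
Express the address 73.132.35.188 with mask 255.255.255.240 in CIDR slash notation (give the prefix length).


Binary: 11111111.11111111.11111111.11110000
Count leading 1s
Prefix: /28


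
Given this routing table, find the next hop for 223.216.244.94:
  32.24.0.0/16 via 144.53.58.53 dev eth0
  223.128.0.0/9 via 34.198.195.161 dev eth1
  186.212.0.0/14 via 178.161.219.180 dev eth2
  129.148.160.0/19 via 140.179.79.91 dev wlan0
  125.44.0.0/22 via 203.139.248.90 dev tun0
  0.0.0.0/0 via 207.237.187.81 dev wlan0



Longest prefix match for 223.216.244.94:
  /16 32.24.0.0: no
  /9 223.128.0.0: MATCH
  /14 186.212.0.0: no
  /19 129.148.160.0: no
  /22 125.44.0.0: no
  /0 0.0.0.0: MATCH
Selected: next-hop 34.198.195.161 via eth1 (matched /9)


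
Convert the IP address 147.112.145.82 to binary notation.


147 = 10010011
112 = 01110000
145 = 10010001
82 = 01010010
Binary: 10010011.01110000.10010001.01010010


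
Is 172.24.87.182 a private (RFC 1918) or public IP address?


RFC 1918 private ranges:
  10.0.0.0/8 (10.0.0.0 - 10.255.255.255)
  172.16.0.0/12 (172.16.0.0 - 172.31.255.255)
  192.168.0.0/16 (192.168.0.0 - 192.168.255.255)
Private (in 172.16.0.0/12)


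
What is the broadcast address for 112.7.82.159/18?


Network: 112.7.64.0/18
Host bits = 14
Set all host bits to 1:
Broadcast: 112.7.127.255


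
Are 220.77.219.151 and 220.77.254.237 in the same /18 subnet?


Mask: 255.255.192.0
220.77.219.151 AND mask = 220.77.192.0
220.77.254.237 AND mask = 220.77.192.0
Yes, same subnet (220.77.192.0)


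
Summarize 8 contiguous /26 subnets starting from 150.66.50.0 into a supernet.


Original prefix: /26
Number of subnets: 8 = 2^3
New prefix = 26 - 3 = 23
Supernet: 150.66.50.0/23


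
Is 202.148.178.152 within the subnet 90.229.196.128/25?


Subnet network: 90.229.196.128
Test IP AND mask: 202.148.178.128
No, 202.148.178.152 is not in 90.229.196.128/25


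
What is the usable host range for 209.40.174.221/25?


Network: 209.40.174.128
Broadcast: 209.40.174.255
First usable = network + 1
Last usable = broadcast - 1
Range: 209.40.174.129 to 209.40.174.254


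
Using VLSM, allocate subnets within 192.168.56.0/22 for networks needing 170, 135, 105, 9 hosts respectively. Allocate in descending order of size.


170 hosts -> /24 (254 usable): 192.168.56.0/24
135 hosts -> /24 (254 usable): 192.168.57.0/24
105 hosts -> /25 (126 usable): 192.168.58.0/25
9 hosts -> /28 (14 usable): 192.168.58.128/28
Allocation: 192.168.56.0/24 (170 hosts, 254 usable); 192.168.57.0/24 (135 hosts, 254 usable); 192.168.58.0/25 (105 hosts, 126 usable); 192.168.58.128/28 (9 hosts, 14 usable)


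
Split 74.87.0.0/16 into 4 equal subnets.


New prefix = 16 + 2 = 18
Each subnet has 16384 addresses
  74.87.0.0/18
  74.87.64.0/18
  74.87.128.0/18
  74.87.192.0/18
Subnets: 74.87.0.0/18, 74.87.64.0/18, 74.87.128.0/18, 74.87.192.0/18


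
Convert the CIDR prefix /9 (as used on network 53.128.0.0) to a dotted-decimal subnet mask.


/9 means 9 network bits, 23 host bits
Binary: 11111111100000000000000000000000
Mask: 255.128.0.0


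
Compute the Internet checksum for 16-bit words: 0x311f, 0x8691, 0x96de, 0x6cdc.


Sum all words (with carry folding):
+ 0x311f = 0x311f
+ 0x8691 = 0xb7b0
+ 0x96de = 0x4e8f
+ 0x6cdc = 0xbb6b
One's complement: ~0xbb6b
Checksum = 0x4494


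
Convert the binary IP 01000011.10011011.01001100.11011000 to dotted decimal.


01000011 = 67
10011011 = 155
01001100 = 76
11011000 = 216
IP: 67.155.76.216


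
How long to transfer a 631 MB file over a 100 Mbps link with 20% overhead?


Effective throughput = 100 * (1 - 20/100) = 80 Mbps
File size in Mb = 631 * 8 = 5048 Mb
Time = 5048 / 80
Time = 63.1 seconds


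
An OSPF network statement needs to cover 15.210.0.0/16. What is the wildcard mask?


Subnet mask: 255.255.0.0
Wildcard = 255.255.255.255 - subnet mask
255 - 255 = 0
255 - 255 = 0
255 - 0 = 255
255 - 0 = 255
Wildcard: 0.0.255.255


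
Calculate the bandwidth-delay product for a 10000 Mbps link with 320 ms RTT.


BDP = bandwidth * RTT
= 10000 Mbps * 320 ms
= 10000 * 1e6 * 320 / 1000 bits
= 3200000000 bits
= 400000000 bytes
= 390625 KB
BDP = 3200000000 bits (400000000 bytes)


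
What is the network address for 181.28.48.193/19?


IP:   10110101.00011100.00110000.11000001
Mask: 11111111.11111111.11100000.00000000
AND operation:
Net:  10110101.00011100.00100000.00000000
Network: 181.28.32.0/19


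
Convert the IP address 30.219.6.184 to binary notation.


30 = 00011110
219 = 11011011
6 = 00000110
184 = 10111000
Binary: 00011110.11011011.00000110.10111000


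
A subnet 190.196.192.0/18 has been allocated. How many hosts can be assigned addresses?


Host bits = 32 - 18 = 14
Total addresses = 2^14 = 16384
Usable = total - 2 (network and broadcast)
Usable hosts: 16382


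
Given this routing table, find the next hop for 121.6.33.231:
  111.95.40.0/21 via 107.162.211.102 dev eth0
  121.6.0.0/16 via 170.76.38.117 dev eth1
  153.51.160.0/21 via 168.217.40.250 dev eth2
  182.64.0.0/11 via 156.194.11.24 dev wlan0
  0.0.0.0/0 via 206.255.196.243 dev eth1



Longest prefix match for 121.6.33.231:
  /21 111.95.40.0: no
  /16 121.6.0.0: MATCH
  /21 153.51.160.0: no
  /11 182.64.0.0: no
  /0 0.0.0.0: MATCH
Selected: next-hop 170.76.38.117 via eth1 (matched /16)


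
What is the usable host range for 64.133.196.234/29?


Network: 64.133.196.232
Broadcast: 64.133.196.239
First usable = network + 1
Last usable = broadcast - 1
Range: 64.133.196.233 to 64.133.196.238


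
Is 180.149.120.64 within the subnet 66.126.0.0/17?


Subnet network: 66.126.0.0
Test IP AND mask: 180.149.0.0
No, 180.149.120.64 is not in 66.126.0.0/17


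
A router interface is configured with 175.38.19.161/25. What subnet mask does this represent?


/25 means 25 network bits, 7 host bits
Binary: 11111111111111111111111110000000
Mask: 255.255.255.128


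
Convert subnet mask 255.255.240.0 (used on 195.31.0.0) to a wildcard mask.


Subnet mask: 255.255.240.0
Wildcard = 255.255.255.255 - subnet mask
255 - 255 = 0
255 - 255 = 0
255 - 240 = 15
255 - 0 = 255
Wildcard: 0.0.15.255


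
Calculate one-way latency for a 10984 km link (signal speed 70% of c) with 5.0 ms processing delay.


Speed = 0.7 * 3e5 km/s = 210000 km/s
Propagation delay = 10984 / 210000 = 0.0523 s = 52.3048 ms
Processing delay = 5.0 ms
Total one-way latency = 57.3048 ms


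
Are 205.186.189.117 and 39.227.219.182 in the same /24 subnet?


Mask: 255.255.255.0
205.186.189.117 AND mask = 205.186.189.0
39.227.219.182 AND mask = 39.227.219.0
No, different subnets (205.186.189.0 vs 39.227.219.0)


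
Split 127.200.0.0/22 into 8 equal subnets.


New prefix = 22 + 3 = 25
Each subnet has 128 addresses
  127.200.0.0/25
  127.200.0.128/25
  127.200.1.0/25
  127.200.1.128/25
  127.200.2.0/25
  127.200.2.128/25
  127.200.3.0/25
  127.200.3.128/25
Subnets: 127.200.0.0/25, 127.200.0.128/25, 127.200.1.0/25, 127.200.1.128/25, 127.200.2.0/25, 127.200.2.128/25, 127.200.3.0/25, 127.200.3.128/25


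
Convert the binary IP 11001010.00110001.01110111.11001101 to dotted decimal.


11001010 = 202
00110001 = 49
01110111 = 119
11001101 = 205
IP: 202.49.119.205


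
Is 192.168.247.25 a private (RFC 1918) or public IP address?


RFC 1918 private ranges:
  10.0.0.0/8 (10.0.0.0 - 10.255.255.255)
  172.16.0.0/12 (172.16.0.0 - 172.31.255.255)
  192.168.0.0/16 (192.168.0.0 - 192.168.255.255)
Private (in 192.168.0.0/16)


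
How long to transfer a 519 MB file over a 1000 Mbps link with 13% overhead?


Effective throughput = 1000 * (1 - 13/100) = 870 Mbps
File size in Mb = 519 * 8 = 4152 Mb
Time = 4152 / 870
Time = 4.7724 seconds


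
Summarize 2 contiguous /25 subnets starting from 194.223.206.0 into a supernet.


Original prefix: /25
Number of subnets: 2 = 2^1
New prefix = 25 - 1 = 24
Supernet: 194.223.206.0/24


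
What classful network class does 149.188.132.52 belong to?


First octet: 149
Binary: 10010101
10xxxxxx -> Class B (128-191)
Class B, default mask 255.255.0.0 (/16)


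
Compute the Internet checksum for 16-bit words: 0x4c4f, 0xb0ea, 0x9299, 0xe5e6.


Sum all words (with carry folding):
+ 0x4c4f = 0x4c4f
+ 0xb0ea = 0xfd39
+ 0x9299 = 0x8fd3
+ 0xe5e6 = 0x75ba
One's complement: ~0x75ba
Checksum = 0x8a45


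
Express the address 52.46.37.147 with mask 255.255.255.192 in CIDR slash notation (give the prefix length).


Binary: 11111111.11111111.11111111.11000000
Count leading 1s
Prefix: /26


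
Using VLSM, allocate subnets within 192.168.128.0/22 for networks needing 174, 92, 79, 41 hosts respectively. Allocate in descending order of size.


174 hosts -> /24 (254 usable): 192.168.128.0/24
92 hosts -> /25 (126 usable): 192.168.129.0/25
79 hosts -> /25 (126 usable): 192.168.129.128/25
41 hosts -> /26 (62 usable): 192.168.130.0/26
Allocation: 192.168.128.0/24 (174 hosts, 254 usable); 192.168.129.0/25 (92 hosts, 126 usable); 192.168.129.128/25 (79 hosts, 126 usable); 192.168.130.0/26 (41 hosts, 62 usable)


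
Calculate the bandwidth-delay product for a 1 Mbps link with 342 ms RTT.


BDP = bandwidth * RTT
= 1 Mbps * 342 ms
= 1 * 1e6 * 342 / 1000 bits
= 342000 bits
= 42750 bytes
= 41.748 KB
BDP = 342000 bits (42750 bytes)


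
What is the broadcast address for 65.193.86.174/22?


Network: 65.193.84.0/22
Host bits = 10
Set all host bits to 1:
Broadcast: 65.193.87.255


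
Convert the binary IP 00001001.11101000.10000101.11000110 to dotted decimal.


00001001 = 9
11101000 = 232
10000101 = 133
11000110 = 198
IP: 9.232.133.198


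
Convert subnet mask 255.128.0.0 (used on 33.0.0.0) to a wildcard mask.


Subnet mask: 255.128.0.0
Wildcard = 255.255.255.255 - subnet mask
255 - 255 = 0
255 - 128 = 127
255 - 0 = 255
255 - 0 = 255
Wildcard: 0.127.255.255


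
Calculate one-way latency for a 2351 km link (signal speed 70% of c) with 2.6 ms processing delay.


Speed = 0.7 * 3e5 km/s = 210000 km/s
Propagation delay = 2351 / 210000 = 0.0112 s = 11.1952 ms
Processing delay = 2.6 ms
Total one-way latency = 13.7952 ms


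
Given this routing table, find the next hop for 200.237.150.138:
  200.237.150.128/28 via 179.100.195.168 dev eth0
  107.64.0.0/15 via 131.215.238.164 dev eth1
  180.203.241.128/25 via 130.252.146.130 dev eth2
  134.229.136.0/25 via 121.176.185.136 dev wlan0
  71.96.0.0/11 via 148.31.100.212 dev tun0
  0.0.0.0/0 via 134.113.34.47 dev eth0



Longest prefix match for 200.237.150.138:
  /28 200.237.150.128: MATCH
  /15 107.64.0.0: no
  /25 180.203.241.128: no
  /25 134.229.136.0: no
  /11 71.96.0.0: no
  /0 0.0.0.0: MATCH
Selected: next-hop 179.100.195.168 via eth0 (matched /28)


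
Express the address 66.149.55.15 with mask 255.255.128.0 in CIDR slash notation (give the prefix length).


Binary: 11111111.11111111.10000000.00000000
Count leading 1s
Prefix: /17


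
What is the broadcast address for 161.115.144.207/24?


Network: 161.115.144.0/24
Host bits = 8
Set all host bits to 1:
Broadcast: 161.115.144.255


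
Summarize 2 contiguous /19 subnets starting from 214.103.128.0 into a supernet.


Original prefix: /19
Number of subnets: 2 = 2^1
New prefix = 19 - 1 = 18
Supernet: 214.103.128.0/18


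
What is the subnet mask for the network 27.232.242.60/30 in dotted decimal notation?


/30 means 30 network bits, 2 host bits
Binary: 11111111111111111111111111111100
Mask: 255.255.255.252


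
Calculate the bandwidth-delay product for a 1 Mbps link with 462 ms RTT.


BDP = bandwidth * RTT
= 1 Mbps * 462 ms
= 1 * 1e6 * 462 / 1000 bits
= 462000 bits
= 57750 bytes
= 56.3965 KB
BDP = 462000 bits (57750 bytes)


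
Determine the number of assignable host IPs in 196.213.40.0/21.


Host bits = 32 - 21 = 11
Total addresses = 2^11 = 2048
Usable = total - 2 (network and broadcast)
Usable hosts: 2046


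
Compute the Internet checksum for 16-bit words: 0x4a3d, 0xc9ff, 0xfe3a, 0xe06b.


Sum all words (with carry folding):
+ 0x4a3d = 0x4a3d
+ 0xc9ff = 0x143d
+ 0xfe3a = 0x1278
+ 0xe06b = 0xf2e3
One's complement: ~0xf2e3
Checksum = 0x0d1c


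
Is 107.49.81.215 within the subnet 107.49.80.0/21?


Subnet network: 107.49.80.0
Test IP AND mask: 107.49.80.0
Yes, 107.49.81.215 is in 107.49.80.0/21


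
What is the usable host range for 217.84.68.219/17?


Network: 217.84.0.0
Broadcast: 217.84.127.255
First usable = network + 1
Last usable = broadcast - 1
Range: 217.84.0.1 to 217.84.127.254


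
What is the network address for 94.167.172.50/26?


IP:   01011110.10100111.10101100.00110010
Mask: 11111111.11111111.11111111.11000000
AND operation:
Net:  01011110.10100111.10101100.00000000
Network: 94.167.172.0/26


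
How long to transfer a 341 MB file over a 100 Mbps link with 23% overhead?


Effective throughput = 100 * (1 - 23/100) = 77 Mbps
File size in Mb = 341 * 8 = 2728 Mb
Time = 2728 / 77
Time = 35.4286 seconds


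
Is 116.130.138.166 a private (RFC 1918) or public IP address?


RFC 1918 private ranges:
  10.0.0.0/8 (10.0.0.0 - 10.255.255.255)
  172.16.0.0/12 (172.16.0.0 - 172.31.255.255)
  192.168.0.0/16 (192.168.0.0 - 192.168.255.255)
Public (not in any RFC 1918 range)


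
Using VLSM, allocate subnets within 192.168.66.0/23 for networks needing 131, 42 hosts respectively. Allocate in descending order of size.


131 hosts -> /24 (254 usable): 192.168.66.0/24
42 hosts -> /26 (62 usable): 192.168.67.0/26
Allocation: 192.168.66.0/24 (131 hosts, 254 usable); 192.168.67.0/26 (42 hosts, 62 usable)


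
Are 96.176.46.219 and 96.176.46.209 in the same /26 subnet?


Mask: 255.255.255.192
96.176.46.219 AND mask = 96.176.46.192
96.176.46.209 AND mask = 96.176.46.192
Yes, same subnet (96.176.46.192)


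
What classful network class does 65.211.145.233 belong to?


First octet: 65
Binary: 01000001
0xxxxxxx -> Class A (1-126)
Class A, default mask 255.0.0.0 (/8)


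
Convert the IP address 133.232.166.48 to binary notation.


133 = 10000101
232 = 11101000
166 = 10100110
48 = 00110000
Binary: 10000101.11101000.10100110.00110000


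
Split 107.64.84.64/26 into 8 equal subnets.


New prefix = 26 + 3 = 29
Each subnet has 8 addresses
  107.64.84.64/29
  107.64.84.72/29
  107.64.84.80/29
  107.64.84.88/29
  107.64.84.96/29
  107.64.84.104/29
  107.64.84.112/29
  107.64.84.120/29
Subnets: 107.64.84.64/29, 107.64.84.72/29, 107.64.84.80/29, 107.64.84.88/29, 107.64.84.96/29, 107.64.84.104/29, 107.64.84.112/29, 107.64.84.120/29


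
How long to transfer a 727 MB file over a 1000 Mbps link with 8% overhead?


Effective throughput = 1000 * (1 - 8/100) = 920 Mbps
File size in Mb = 727 * 8 = 5816 Mb
Time = 5816 / 920
Time = 6.3217 seconds


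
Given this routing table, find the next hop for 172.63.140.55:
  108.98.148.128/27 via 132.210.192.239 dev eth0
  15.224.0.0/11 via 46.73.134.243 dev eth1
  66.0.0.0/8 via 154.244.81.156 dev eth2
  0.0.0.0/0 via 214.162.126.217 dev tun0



Longest prefix match for 172.63.140.55:
  /27 108.98.148.128: no
  /11 15.224.0.0: no
  /8 66.0.0.0: no
  /0 0.0.0.0: MATCH
Selected: next-hop 214.162.126.217 via tun0 (matched /0)


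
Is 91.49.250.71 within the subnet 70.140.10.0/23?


Subnet network: 70.140.10.0
Test IP AND mask: 91.49.250.0
No, 91.49.250.71 is not in 70.140.10.0/23


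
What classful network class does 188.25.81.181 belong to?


First octet: 188
Binary: 10111100
10xxxxxx -> Class B (128-191)
Class B, default mask 255.255.0.0 (/16)


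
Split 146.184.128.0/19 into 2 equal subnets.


New prefix = 19 + 1 = 20
Each subnet has 4096 addresses
  146.184.128.0/20
  146.184.144.0/20
Subnets: 146.184.128.0/20, 146.184.144.0/20


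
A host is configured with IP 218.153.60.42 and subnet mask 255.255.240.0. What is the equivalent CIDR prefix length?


Binary: 11111111.11111111.11110000.00000000
Count leading 1s
Prefix: /20


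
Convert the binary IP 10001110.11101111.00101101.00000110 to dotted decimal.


10001110 = 142
11101111 = 239
00101101 = 45
00000110 = 6
IP: 142.239.45.6


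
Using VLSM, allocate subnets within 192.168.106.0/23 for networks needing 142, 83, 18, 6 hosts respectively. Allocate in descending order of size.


142 hosts -> /24 (254 usable): 192.168.106.0/24
83 hosts -> /25 (126 usable): 192.168.107.0/25
18 hosts -> /27 (30 usable): 192.168.107.128/27
6 hosts -> /29 (6 usable): 192.168.107.160/29
Allocation: 192.168.106.0/24 (142 hosts, 254 usable); 192.168.107.0/25 (83 hosts, 126 usable); 192.168.107.128/27 (18 hosts, 30 usable); 192.168.107.160/29 (6 hosts, 6 usable)


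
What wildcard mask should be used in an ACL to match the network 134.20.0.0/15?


Subnet mask: 255.254.0.0
Wildcard = 255.255.255.255 - subnet mask
255 - 255 = 0
255 - 254 = 1
255 - 0 = 255
255 - 0 = 255
Wildcard: 0.1.255.255


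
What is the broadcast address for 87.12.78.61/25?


Network: 87.12.78.0/25
Host bits = 7
Set all host bits to 1:
Broadcast: 87.12.78.127


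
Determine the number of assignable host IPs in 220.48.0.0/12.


Host bits = 32 - 12 = 20
Total addresses = 2^20 = 1048576
Usable = total - 2 (network and broadcast)
Usable hosts: 1048574


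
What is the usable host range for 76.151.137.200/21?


Network: 76.151.136.0
Broadcast: 76.151.143.255
First usable = network + 1
Last usable = broadcast - 1
Range: 76.151.136.1 to 76.151.143.254


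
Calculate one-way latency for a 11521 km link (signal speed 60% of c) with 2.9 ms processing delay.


Speed = 0.6 * 3e5 km/s = 180000 km/s
Propagation delay = 11521 / 180000 = 0.064 s = 64.0056 ms
Processing delay = 2.9 ms
Total one-way latency = 66.9056 ms


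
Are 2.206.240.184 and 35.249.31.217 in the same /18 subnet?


Mask: 255.255.192.0
2.206.240.184 AND mask = 2.206.192.0
35.249.31.217 AND mask = 35.249.0.0
No, different subnets (2.206.192.0 vs 35.249.0.0)


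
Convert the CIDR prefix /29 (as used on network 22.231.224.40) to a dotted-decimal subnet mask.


/29 means 29 network bits, 3 host bits
Binary: 11111111111111111111111111111000
Mask: 255.255.255.248


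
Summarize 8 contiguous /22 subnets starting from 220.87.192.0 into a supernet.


Original prefix: /22
Number of subnets: 8 = 2^3
New prefix = 22 - 3 = 19
Supernet: 220.87.192.0/19


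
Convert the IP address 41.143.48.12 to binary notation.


41 = 00101001
143 = 10001111
48 = 00110000
12 = 00001100
Binary: 00101001.10001111.00110000.00001100


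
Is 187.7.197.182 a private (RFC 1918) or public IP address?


RFC 1918 private ranges:
  10.0.0.0/8 (10.0.0.0 - 10.255.255.255)
  172.16.0.0/12 (172.16.0.0 - 172.31.255.255)
  192.168.0.0/16 (192.168.0.0 - 192.168.255.255)
Public (not in any RFC 1918 range)


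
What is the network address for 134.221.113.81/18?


IP:   10000110.11011101.01110001.01010001
Mask: 11111111.11111111.11000000.00000000
AND operation:
Net:  10000110.11011101.01000000.00000000
Network: 134.221.64.0/18


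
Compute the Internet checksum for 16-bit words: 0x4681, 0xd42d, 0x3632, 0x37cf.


Sum all words (with carry folding):
+ 0x4681 = 0x4681
+ 0xd42d = 0x1aaf
+ 0x3632 = 0x50e1
+ 0x37cf = 0x88b0
One's complement: ~0x88b0
Checksum = 0x774f


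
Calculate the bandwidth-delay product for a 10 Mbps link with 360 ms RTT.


BDP = bandwidth * RTT
= 10 Mbps * 360 ms
= 10 * 1e6 * 360 / 1000 bits
= 3600000 bits
= 450000 bytes
= 439.4531 KB
BDP = 3600000 bits (450000 bytes)


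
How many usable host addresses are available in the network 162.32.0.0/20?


Host bits = 32 - 20 = 12
Total addresses = 2^12 = 4096
Usable = total - 2 (network and broadcast)
Usable hosts: 4094


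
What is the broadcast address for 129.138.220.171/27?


Network: 129.138.220.160/27
Host bits = 5
Set all host bits to 1:
Broadcast: 129.138.220.191


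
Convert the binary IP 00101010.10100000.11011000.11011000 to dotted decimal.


00101010 = 42
10100000 = 160
11011000 = 216
11011000 = 216
IP: 42.160.216.216


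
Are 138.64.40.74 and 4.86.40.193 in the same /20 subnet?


Mask: 255.255.240.0
138.64.40.74 AND mask = 138.64.32.0
4.86.40.193 AND mask = 4.86.32.0
No, different subnets (138.64.32.0 vs 4.86.32.0)
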